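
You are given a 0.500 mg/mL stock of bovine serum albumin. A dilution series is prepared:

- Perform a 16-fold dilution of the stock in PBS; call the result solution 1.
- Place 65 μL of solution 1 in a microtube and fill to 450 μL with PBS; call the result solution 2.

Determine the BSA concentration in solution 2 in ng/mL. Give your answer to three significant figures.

Step 1: 16-fold → factor 16
Step 2: 65 μL brought to 450 μL → factor 450/65 = 6.9231
Overall dilution factor = 16 × 6.9231 = 110.77
Final = 0.500 mg/mL / 110.77 = 0.004514 mg/mL = 4.51 × 10^3 ng/mL

4.51 × 10^3 ng/mL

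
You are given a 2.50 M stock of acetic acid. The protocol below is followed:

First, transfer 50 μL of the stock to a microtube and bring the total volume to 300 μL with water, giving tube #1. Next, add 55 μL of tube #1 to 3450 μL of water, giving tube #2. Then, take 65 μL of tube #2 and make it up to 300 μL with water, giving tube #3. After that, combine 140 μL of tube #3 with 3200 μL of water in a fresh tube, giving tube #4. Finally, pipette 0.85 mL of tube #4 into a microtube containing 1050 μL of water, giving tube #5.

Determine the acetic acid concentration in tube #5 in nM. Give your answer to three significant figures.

Step 1: 50 μL brought to 300 μL → factor 300/50 = 6
Step 2: 55 μL + 3450 μL = 3505 μL total → factor 3505/55 = 63.727
Step 3: 65 μL brought to 300 μL → factor 300/65 = 4.6154
Step 4: 140 μL + 3200 μL = 3340 μL total → factor 3340/140 = 23.857
Step 5: 0.85 mL + 1050 μL = 1.9 mL total → factor 1.9/0.85 = 2.2353
Overall dilution factor = 6 × 63.727 × 4.6154 × 23.857 × 2.2353 = 94110
Final = 2.50 M / 94110 = 2.656 × 10^-5 M = 2.66 × 10^4 nM

2.66 × 10^4 nM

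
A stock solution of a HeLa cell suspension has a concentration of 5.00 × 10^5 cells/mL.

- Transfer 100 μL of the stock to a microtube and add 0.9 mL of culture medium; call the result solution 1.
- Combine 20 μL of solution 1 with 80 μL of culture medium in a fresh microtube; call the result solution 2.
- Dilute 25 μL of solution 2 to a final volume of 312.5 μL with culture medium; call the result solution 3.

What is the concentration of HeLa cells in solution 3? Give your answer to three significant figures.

Step 1: 100 μL + 0.9 mL = 1000 μL total → factor 1000/100 = 10
Step 2: 20 μL + 80 μL = 100 μL total → factor 100/20 = 5
Step 3: 25 μL brought to 312.5 μL → factor 312.5/25 = 12.5
Overall dilution factor = 10 × 5 × 12.5 = 625
Final = 5.00 × 10^5 cells/mL / 625 = 800 cells/mL

800 cells/mL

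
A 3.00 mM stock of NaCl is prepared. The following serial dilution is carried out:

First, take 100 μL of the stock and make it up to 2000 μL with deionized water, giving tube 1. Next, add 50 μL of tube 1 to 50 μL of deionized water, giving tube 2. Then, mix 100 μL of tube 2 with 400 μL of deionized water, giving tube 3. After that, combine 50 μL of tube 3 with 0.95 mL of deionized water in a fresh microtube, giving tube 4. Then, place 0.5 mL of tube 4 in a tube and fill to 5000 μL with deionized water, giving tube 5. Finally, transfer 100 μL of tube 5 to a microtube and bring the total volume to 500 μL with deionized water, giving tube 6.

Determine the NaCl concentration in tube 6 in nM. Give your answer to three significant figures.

Step 1: 100 μL brought to 2000 μL → factor 2000/100 = 20
Step 2: 50 μL + 50 μL = 100 μL total → factor 100/50 = 2
Step 3: 100 μL + 400 μL = 500 μL total → factor 500/100 = 5
Step 4: 50 μL + 0.95 mL = 1000 μL total → factor 1000/50 = 20
Step 5: 0.5 mL brought to 5000 μL → factor 5/0.5 = 10
Step 6: 100 μL brought to 500 μL → factor 500/100 = 5
Overall dilution factor = 20 × 2 × 5 × 20 × 10 × 5 = 2 × 10^5
Final = 3.00 mM / 2 × 10^5 = 1.500 × 10^-5 mM = 15.0 nM

15.0 nM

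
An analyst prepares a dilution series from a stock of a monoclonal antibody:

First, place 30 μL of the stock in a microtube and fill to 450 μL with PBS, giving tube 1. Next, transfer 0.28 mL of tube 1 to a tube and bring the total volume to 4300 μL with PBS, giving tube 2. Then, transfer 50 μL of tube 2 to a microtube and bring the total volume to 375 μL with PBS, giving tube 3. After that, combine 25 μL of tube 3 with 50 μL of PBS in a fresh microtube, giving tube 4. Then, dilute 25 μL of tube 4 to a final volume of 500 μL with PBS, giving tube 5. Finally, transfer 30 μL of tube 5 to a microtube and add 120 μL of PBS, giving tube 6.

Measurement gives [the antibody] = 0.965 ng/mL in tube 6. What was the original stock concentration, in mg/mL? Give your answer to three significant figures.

Step 1: 30 μL brought to 450 μL → factor 450/30 = 15
Step 2: 0.28 mL brought to 4300 μL → factor 4.3/0.28 = 15.357
Step 3: 50 μL brought to 375 μL → factor 375/50 = 7.5
Step 4: 25 μL + 50 μL = 75 μL total → factor 75/25 = 3
Step 5: 25 μL brought to 500 μL → factor 500/25 = 20
Step 6: 30 μL + 120 μL = 150 μL total → factor 150/30 = 5
Overall dilution factor = 15 × 15.357 × 7.5 × 3 × 20 × 5 = 5.183 × 10^5
Stock = 0.965 ng/mL × 5.183 × 10^5 = 5.002 × 10^5 ng/mL = 0.500 mg/mL

0.500 mg/mL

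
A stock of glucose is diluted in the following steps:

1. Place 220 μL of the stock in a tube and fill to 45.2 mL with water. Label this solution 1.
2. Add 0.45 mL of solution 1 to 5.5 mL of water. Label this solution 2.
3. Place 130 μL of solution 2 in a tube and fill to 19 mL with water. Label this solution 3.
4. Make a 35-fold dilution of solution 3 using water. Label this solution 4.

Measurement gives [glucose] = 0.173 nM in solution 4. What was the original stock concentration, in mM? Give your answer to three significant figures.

Step 1: 220 μL brought to 45.2 mL → factor 45200/220 = 205.45
Step 2: 0.45 mL + 5.5 mL = 5.95 mL total → factor 5.95/0.45 = 13.222
Step 3: 130 μL brought to 19 mL → factor 19000/130 = 146.15
Step 4: 35-fold → factor 35
Overall dilution factor = 205.45 × 13.222 × 146.15 × 35 = 1.3896 × 10^7
Stock = 0.173 nM × 1.3896 × 10^7 = 2.404 × 10^6 nM = 2.40 mM

2.40 mM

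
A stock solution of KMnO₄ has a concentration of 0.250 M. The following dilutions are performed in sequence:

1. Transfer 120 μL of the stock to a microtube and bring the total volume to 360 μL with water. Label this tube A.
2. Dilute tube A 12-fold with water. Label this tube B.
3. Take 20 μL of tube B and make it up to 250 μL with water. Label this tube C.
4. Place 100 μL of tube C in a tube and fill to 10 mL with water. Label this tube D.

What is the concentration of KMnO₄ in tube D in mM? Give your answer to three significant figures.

0.00556 mM

Step 1: 120 μL brought to 360 μL → factor 360/120 = 3
Step 2: 12-fold → factor 12
Step 3: 20 μL brought to 250 μL → factor 250/20 = 12.5
Step 4: 100 μL brought to 10 mL → factor 10000/100 = 100
Overall dilution factor = 3 × 12 × 12.5 × 100 = 45000
Final = 0.250 M / 45000 = 5.556 × 10^-6 M = 0.00556 mM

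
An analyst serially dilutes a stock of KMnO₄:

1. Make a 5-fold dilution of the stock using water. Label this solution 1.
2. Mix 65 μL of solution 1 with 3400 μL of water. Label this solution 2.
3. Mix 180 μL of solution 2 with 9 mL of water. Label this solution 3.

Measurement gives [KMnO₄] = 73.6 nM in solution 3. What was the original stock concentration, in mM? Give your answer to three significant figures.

1.00 mM

Step 1: 5-fold → factor 5
Step 2: 65 μL + 3400 μL = 3465 μL total → factor 3465/65 = 53.308
Step 3: 180 μL + 9 mL = 9180 μL total → factor 9180/180 = 51
Overall dilution factor = 5 × 53.308 × 51 = 13593
Stock = 73.6 nM × 13593 = 1.000 × 10^6 nM = 1.00 mM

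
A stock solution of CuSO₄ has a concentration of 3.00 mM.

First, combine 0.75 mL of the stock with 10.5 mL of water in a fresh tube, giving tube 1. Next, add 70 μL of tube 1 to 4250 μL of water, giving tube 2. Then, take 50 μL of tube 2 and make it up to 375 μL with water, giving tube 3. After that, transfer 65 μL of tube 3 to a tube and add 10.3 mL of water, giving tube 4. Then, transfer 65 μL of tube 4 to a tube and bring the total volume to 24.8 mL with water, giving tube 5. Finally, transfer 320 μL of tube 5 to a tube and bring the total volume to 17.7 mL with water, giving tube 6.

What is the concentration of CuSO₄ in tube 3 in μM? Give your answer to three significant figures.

Step 1: 0.75 mL + 10.5 mL = 11.25 mL total → factor 11.25/0.75 = 15
Step 2: 70 μL + 4250 μL = 4320 μL total → factor 4320/70 = 61.714
Step 3: 50 μL brought to 375 μL → factor 375/50 = 7.5
Dilution factor through tube 3 = 15 × 61.714 × 7.5 = 6942.9
[tube 3] = 3.00 mM / 6942.9 = 0.0004321 mM = 0.432 μM

0.432 μM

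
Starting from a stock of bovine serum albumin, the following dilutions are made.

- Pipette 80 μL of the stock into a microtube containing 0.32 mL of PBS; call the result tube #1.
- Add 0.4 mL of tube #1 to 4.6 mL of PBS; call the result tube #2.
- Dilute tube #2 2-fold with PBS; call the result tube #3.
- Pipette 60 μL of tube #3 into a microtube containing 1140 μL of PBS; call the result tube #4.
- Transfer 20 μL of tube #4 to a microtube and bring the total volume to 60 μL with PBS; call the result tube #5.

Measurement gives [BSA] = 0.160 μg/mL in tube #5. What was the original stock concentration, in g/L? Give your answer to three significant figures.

Step 1: 80 μL + 0.32 mL = 400 μL total → factor 400/80 = 5
Step 2: 0.4 mL + 4.6 mL = 5 mL total → factor 5/0.4 = 12.5
Step 3: 2-fold → factor 2
Step 4: 60 μL + 1140 μL = 1200 μL total → factor 1200/60 = 20
Step 5: 20 μL brought to 60 μL → factor 60/20 = 3
Overall dilution factor = 5 × 12.5 × 2 × 20 × 3 = 7500
Stock = 0.160 μg/mL × 7500 = 1200 μg/mL = 1.20 g/L

1.20 g/L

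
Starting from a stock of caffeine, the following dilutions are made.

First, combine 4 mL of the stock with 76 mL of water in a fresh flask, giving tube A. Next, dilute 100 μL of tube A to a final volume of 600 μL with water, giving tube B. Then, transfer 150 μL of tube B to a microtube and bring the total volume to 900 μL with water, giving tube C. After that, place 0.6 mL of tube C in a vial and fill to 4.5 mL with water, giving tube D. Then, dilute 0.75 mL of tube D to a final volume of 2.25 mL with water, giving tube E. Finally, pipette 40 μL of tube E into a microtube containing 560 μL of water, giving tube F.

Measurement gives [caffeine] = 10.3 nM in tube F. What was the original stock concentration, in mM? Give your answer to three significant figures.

Step 1: 4 mL + 76 mL = 80 mL total → factor 80/4 = 20
Step 2: 100 μL brought to 600 μL → factor 600/100 = 6
Step 3: 150 μL brought to 900 μL → factor 900/150 = 6
Step 4: 0.6 mL brought to 4.5 mL → factor 4.5/0.6 = 7.5
Step 5: 0.75 mL brought to 2.25 mL → factor 2.25/0.75 = 3
Step 6: 40 μL + 560 μL = 600 μL total → factor 600/40 = 15
Overall dilution factor = 20 × 6 × 6 × 7.5 × 3 × 15 = 2.43 × 10^5
Stock = 10.3 nM × 2.43 × 10^5 = 2.503 × 10^6 nM = 2.50 mM

2.50 mM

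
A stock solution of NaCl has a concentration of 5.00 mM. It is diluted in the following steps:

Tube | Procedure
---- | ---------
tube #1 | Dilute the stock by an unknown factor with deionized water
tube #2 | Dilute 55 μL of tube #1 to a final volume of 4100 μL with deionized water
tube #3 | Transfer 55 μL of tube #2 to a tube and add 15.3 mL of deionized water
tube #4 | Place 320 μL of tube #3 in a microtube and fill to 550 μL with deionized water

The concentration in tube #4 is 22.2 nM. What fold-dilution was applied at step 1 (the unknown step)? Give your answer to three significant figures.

Step 1: unknown factor x
Step 2: 55 μL brought to 4100 μL → factor 4100/55 = 74.545
Step 3: 55 μL + 15.3 mL = 15355 μL total → factor 15355/55 = 279.18
Step 4: 320 μL brought to 550 μL → factor 550/320 = 1.7188
Product of known-step factors = 35770
Overall factor = 5.00 mM / (22.2 nM) = 2.2523 × 10^5
x = 2.2523 × 10^5 / 35770 = 6.30

6.30-fold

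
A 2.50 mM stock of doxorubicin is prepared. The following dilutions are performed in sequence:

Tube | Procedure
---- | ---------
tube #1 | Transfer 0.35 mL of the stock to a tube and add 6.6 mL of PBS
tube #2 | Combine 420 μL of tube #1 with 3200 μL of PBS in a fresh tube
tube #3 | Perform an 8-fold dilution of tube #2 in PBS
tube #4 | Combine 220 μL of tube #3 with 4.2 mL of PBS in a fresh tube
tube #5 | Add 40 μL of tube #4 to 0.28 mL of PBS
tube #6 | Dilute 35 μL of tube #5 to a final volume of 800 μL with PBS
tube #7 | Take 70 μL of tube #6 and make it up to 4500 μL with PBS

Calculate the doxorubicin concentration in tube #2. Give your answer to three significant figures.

0.0146 mM

Step 1: 0.35 mL + 6.6 mL = 6.95 mL total → factor 6.95/0.35 = 19.857
Step 2: 420 μL + 3200 μL = 3620 μL total → factor 3620/420 = 8.619
Dilution factor through tube #2 = 19.857 × 8.619 = 171.15
[tube #2] = 2.50 mM / 171.15 = 0.0146 mM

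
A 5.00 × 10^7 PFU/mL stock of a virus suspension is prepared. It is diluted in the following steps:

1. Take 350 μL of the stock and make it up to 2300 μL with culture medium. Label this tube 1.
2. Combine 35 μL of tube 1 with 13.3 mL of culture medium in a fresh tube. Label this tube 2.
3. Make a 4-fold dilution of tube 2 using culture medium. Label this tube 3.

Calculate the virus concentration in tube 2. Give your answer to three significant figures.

Step 1: 350 μL brought to 2300 μL → factor 2300/350 = 6.5714
Step 2: 35 μL + 13.3 mL = 13335 μL total → factor 13335/35 = 381
Dilution factor through tube 2 = 6.5714 × 381 = 2503.7
[tube 2] = 5.00 × 10^7 PFU/mL / 2503.7 = 2.00 × 10^4 PFU/mL

2.00 × 10^4 PFU/mL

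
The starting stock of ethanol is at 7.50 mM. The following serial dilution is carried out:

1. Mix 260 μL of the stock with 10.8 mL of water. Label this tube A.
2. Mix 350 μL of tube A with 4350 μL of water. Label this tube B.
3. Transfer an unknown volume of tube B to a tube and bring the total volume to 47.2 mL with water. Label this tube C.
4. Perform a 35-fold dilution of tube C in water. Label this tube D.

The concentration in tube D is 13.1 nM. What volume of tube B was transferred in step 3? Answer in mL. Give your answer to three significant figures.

1.65 mL

Step 1: 260 μL + 10.8 mL = 11060 μL total → factor 11060/260 = 42.538
Step 2: 350 μL + 4350 μL = 4700 μL total → factor 4700/350 = 13.429
Step 3: v brought to 47.2 mL → factor = 47.2 mL/v
Step 4: 35-fold → factor 35
Product of known-step factors = 19993
Overall factor = 7.50 mM / (13.1 nM) = 5.7252 × 10^5
Step-3 factor = 5.7252 × 10^5 / 19993 = 28.636
v = 47.2 mL / 28.636 = 1.65 mL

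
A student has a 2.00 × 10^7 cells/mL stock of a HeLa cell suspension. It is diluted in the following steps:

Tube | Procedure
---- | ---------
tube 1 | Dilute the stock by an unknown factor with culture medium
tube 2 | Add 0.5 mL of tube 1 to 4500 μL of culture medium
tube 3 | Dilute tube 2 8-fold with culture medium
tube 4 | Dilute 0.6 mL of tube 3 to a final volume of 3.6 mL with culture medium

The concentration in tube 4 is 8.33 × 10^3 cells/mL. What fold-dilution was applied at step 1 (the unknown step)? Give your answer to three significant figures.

5.00-fold

Step 1: unknown factor x
Step 2: 0.5 mL + 4500 μL = 5 mL total → factor 5/0.5 = 10
Step 3: 8-fold → factor 8
Step 4: 0.6 mL brought to 3.6 mL → factor 3.6/0.6 = 6
Product of known-step factors = 480
Overall factor = 2.00 × 10^7 cells/mL / (8.33 × 10^3 cells/mL) = 2401
x = 2401 / 480 = 5.00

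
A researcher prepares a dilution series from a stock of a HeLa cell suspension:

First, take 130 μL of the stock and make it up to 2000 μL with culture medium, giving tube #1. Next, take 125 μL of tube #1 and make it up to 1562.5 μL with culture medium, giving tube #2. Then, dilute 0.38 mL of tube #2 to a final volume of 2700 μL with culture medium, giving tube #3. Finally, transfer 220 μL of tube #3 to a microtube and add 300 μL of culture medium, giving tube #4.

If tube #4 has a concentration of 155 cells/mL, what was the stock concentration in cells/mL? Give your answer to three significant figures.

Step 1: 130 μL brought to 2000 μL → factor 2000/130 = 15.385
Step 2: 125 μL brought to 1562.5 μL → factor 1562.5/125 = 12.5
Step 3: 0.38 mL brought to 2700 μL → factor 2.7/0.38 = 7.1053
Step 4: 220 μL + 300 μL = 520 μL total → factor 520/220 = 2.3636
Overall dilution factor = 15.385 × 12.5 × 7.1053 × 2.3636 = 3229.7
Stock = 155 cells/mL × 3229.7 = 5.01 × 10^5 cells/mL

5.01 × 10^5 cells/mL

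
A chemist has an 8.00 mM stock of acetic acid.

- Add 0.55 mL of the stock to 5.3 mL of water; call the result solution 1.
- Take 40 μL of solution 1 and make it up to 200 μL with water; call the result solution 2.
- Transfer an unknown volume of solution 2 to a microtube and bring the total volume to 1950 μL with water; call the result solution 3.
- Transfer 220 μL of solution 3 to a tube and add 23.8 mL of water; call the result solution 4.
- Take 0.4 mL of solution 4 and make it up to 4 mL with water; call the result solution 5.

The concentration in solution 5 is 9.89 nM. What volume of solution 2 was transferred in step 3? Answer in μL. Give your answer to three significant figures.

140 μL

Step 1: 0.55 mL + 5.3 mL = 5.85 mL total → factor 5.85/0.55 = 10.636
Step 2: 40 μL brought to 200 μL → factor 200/40 = 5
Step 3: v brought to 1950 μL → factor = 1950 μL/v
Step 4: 220 μL + 23.8 mL = 24020 μL total → factor 24020/220 = 109.18
Step 5: 0.4 mL brought to 4 mL → factor 4/0.4 = 10
Product of known-step factors = 58065
Overall factor = 8.00 mM / (9.89 nM) = 8.089 × 10^5
Step-3 factor = 8.089 × 10^5 / 58065 = 13.931
v = 1950 μL / 13.931 = 140 μL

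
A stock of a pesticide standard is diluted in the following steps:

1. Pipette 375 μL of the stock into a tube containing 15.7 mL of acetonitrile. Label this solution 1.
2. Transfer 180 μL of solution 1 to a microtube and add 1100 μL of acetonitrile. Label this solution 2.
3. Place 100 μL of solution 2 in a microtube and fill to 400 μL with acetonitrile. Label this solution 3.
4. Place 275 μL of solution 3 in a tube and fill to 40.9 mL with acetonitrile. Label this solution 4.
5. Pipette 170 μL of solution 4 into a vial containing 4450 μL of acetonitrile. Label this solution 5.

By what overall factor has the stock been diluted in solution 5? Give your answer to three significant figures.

Step 1: 375 μL + 15.7 mL = 16075 μL total → factor 16075/375 = 42.867
Step 2: 180 μL + 1100 μL = 1280 μL total → factor 1280/180 = 7.1111
Step 3: 100 μL brought to 400 μL → factor 400/100 = 4
Step 4: 275 μL brought to 40.9 mL → factor 40900/275 = 148.73
Step 5: 170 μL + 4450 μL = 4620 μL total → factor 4620/170 = 27.176
Overall dilution factor = 42.867 × 7.1111 × 4 × 148.73 × 27.176 = 4.9283 × 10^6

4.93 × 10^6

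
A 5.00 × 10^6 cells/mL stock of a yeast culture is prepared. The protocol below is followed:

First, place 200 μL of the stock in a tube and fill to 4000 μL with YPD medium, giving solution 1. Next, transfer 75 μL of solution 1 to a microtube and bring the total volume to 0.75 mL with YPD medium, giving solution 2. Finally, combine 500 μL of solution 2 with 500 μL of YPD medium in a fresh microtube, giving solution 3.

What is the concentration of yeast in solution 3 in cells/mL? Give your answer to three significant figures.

Step 1: 200 μL brought to 4000 μL → factor 4000/200 = 20
Step 2: 75 μL brought to 0.75 mL → factor 750/75 = 10
Step 3: 500 μL + 500 μL = 1000 μL total → factor 1000/500 = 2
Overall dilution factor = 20 × 10 × 2 = 400
Final = 5.00 × 10^6 cells/mL / 400 = 1.25 × 10^4 cells/mL

1.25 × 10^4 cells/mL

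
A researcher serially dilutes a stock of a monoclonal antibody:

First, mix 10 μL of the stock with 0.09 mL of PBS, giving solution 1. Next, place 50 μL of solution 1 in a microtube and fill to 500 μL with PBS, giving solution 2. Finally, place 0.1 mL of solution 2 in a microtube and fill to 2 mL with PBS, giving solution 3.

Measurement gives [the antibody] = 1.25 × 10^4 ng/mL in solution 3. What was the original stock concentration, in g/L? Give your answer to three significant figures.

25.0 g/L

Step 1: 10 μL + 0.09 mL = 100 μL total → factor 100/10 = 10
Step 2: 50 μL brought to 500 μL → factor 500/50 = 10
Step 3: 0.1 mL brought to 2 mL → factor 2/0.1 = 20
Overall dilution factor = 10 × 10 × 20 = 2000
Stock = 1.25 × 10^4 ng/mL × 2000 = 2.500 × 10^7 ng/mL = 25.0 g/L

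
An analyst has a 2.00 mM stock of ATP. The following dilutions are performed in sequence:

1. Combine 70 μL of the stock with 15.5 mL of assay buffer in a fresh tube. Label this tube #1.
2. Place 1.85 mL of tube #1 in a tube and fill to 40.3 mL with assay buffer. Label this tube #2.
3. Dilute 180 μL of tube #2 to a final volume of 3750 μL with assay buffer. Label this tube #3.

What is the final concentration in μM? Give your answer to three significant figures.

Step 1: 70 μL + 15.5 mL = 15570 μL total → factor 15570/70 = 222.43
Step 2: 1.85 mL brought to 40.3 mL → factor 40.3/1.85 = 21.784
Step 3: 180 μL brought to 3750 μL → factor 3750/180 = 20.833
Overall dilution factor = 222.43 × 21.784 × 20.833 = 1.0094 × 10^5
Final = 2.00 mM / 1.0094 × 10^5 = 1.981 × 10^-5 mM = 0.0198 μM

0.0198 μM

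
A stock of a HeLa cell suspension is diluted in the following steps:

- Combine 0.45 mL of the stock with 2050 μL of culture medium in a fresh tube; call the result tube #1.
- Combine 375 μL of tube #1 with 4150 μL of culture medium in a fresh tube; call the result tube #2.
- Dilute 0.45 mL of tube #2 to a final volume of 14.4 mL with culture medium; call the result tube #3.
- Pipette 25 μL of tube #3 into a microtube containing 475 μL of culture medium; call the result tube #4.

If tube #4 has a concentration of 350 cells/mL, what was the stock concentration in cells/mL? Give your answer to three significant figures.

Step 1: 0.45 mL + 2050 μL = 2.5 mL total → factor 2.5/0.45 = 5.5556
Step 2: 375 μL + 4150 μL = 4525 μL total → factor 4525/375 = 12.067
Step 3: 0.45 mL brought to 14.4 mL → factor 14.4/0.45 = 32
Step 4: 25 μL + 475 μL = 500 μL total → factor 500/25 = 20
Overall dilution factor = 5.5556 × 12.067 × 32 × 20 = 42904
Stock = 350 cells/mL × 42904 = 1.50 × 10^7 cells/mL

1.50 × 10^7 cells/mL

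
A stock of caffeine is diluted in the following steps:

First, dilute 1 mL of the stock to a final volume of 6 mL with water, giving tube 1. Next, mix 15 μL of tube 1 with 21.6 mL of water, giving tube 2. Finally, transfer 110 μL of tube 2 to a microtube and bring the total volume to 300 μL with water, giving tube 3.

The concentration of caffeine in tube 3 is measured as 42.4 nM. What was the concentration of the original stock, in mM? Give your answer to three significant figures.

Step 1: 1 mL brought to 6 mL → factor 6/1 = 6
Step 2: 15 μL + 21.6 mL = 21615 μL total → factor 21615/15 = 1441
Step 3: 110 μL brought to 300 μL → factor 300/110 = 2.7273
Overall dilution factor = 6 × 1441 × 2.7273 = 23580
Stock = 42.4 nM × 23580 = 9.998 × 10^5 nM = 1.00 mM

1.00 mM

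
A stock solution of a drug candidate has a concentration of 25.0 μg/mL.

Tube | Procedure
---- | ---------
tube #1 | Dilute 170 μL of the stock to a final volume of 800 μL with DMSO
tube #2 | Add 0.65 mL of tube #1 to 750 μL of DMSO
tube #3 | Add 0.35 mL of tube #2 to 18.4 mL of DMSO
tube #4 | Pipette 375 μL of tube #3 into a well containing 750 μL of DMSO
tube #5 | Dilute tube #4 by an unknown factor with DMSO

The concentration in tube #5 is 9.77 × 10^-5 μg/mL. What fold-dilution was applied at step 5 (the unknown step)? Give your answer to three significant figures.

Step 1: 170 μL brought to 800 μL → factor 800/170 = 4.7059
Step 2: 0.65 mL + 750 μL = 1.4 mL total → factor 1.4/0.65 = 2.1538
Step 3: 0.35 mL + 18.4 mL = 18.75 mL total → factor 18.75/0.35 = 53.571
Step 4: 375 μL + 750 μL = 1125 μL total → factor 1125/375 = 3
Step 5: unknown factor x
Product of known-step factors = 1629
Overall factor = 25.0 μg/mL / (9.77 × 10^-5 μg/mL) = 2.5589 × 10^5
x = 2.5589 × 10^5 / 1629 = 157

157-fold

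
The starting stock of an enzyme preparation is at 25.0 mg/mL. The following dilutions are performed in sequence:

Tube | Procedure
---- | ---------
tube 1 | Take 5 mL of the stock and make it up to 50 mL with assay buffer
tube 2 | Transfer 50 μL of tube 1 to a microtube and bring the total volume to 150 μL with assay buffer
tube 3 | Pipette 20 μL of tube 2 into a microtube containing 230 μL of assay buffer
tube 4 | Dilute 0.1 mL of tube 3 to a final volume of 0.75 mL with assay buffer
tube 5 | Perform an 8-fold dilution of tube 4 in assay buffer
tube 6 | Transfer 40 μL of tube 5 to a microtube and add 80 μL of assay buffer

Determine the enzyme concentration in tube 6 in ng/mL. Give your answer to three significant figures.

Step 1: 5 mL brought to 50 mL → factor 50/5 = 10
Step 2: 50 μL brought to 150 μL → factor 150/50 = 3
Step 3: 20 μL + 230 μL = 250 μL total → factor 250/20 = 12.5
Step 4: 0.1 mL brought to 0.75 mL → factor 0.75/0.1 = 7.5
Step 5: 8-fold → factor 8
Step 6: 40 μL + 80 μL = 120 μL total → factor 120/40 = 3
Overall dilution factor = 10 × 3 × 12.5 × 7.5 × 8 × 3 = 67500
Final = 25.0 mg/mL / 67500 = 0.0003704 mg/mL = 370 ng/mL

370 ng/mL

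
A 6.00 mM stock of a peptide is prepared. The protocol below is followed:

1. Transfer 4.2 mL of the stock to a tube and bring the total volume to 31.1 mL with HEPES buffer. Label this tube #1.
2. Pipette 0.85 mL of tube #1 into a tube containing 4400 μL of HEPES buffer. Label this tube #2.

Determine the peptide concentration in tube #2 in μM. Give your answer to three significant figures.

131 μM

Step 1: 4.2 mL brought to 31.1 mL → factor 31.1/4.2 = 7.4048
Step 2: 0.85 mL + 4400 μL = 5.25 mL total → factor 5.25/0.85 = 6.1765
Overall dilution factor = 7.4048 × 6.1765 = 45.735
Final = 6.00 mM / 45.735 = 0.1312 mM = 131 μM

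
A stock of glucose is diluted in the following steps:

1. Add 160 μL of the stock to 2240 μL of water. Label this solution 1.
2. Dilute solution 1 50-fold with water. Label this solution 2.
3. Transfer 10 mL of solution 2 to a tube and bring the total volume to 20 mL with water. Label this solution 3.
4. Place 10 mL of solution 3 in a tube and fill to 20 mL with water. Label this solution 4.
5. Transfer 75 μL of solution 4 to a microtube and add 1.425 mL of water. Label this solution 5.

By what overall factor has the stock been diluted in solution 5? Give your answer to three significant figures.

Step 1: 160 μL + 2240 μL = 2400 μL total → factor 2400/160 = 15
Step 2: 50-fold → factor 50
Step 3: 10 mL brought to 20 mL → factor 20/10 = 2
Step 4: 10 mL brought to 20 mL → factor 20/10 = 2
Step 5: 75 μL + 1.425 mL = 1500 μL total → factor 1500/75 = 20
Overall dilution factor = 15 × 50 × 2 × 2 × 20 = 60000

6.00 × 10^4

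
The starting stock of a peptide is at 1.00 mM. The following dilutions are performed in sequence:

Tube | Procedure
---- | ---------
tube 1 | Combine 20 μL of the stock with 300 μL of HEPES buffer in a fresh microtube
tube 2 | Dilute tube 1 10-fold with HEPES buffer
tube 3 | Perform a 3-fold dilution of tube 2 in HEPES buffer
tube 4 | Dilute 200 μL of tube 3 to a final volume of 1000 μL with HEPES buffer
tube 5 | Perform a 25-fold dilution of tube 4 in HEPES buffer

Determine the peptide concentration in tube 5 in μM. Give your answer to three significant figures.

0.0167 μM

Step 1: 20 μL + 300 μL = 320 μL total → factor 320/20 = 16
Step 2: 10-fold → factor 10
Step 3: 3-fold → factor 3
Step 4: 200 μL brought to 1000 μL → factor 1000/200 = 5
Step 5: 25-fold → factor 25
Overall dilution factor = 16 × 10 × 3 × 5 × 25 = 60000
Final = 1.00 mM / 60000 = 1.667 × 10^-5 mM = 0.0167 μM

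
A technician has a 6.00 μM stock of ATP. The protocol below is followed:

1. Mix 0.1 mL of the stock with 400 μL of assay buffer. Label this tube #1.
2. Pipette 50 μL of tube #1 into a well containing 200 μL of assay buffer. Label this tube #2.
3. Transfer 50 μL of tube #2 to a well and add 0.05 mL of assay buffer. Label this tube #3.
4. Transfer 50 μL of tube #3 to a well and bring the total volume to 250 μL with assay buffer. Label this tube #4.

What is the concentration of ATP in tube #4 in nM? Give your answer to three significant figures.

24.0 nM

Step 1: 0.1 mL + 400 μL = 0.5 mL total → factor 0.5/0.1 = 5
Step 2: 50 μL + 200 μL = 250 μL total → factor 250/50 = 5
Step 3: 50 μL + 0.05 mL = 100 μL total → factor 100/50 = 2
Step 4: 50 μL brought to 250 μL → factor 250/50 = 5
Overall dilution factor = 5 × 5 × 2 × 5 = 250
Final = 6.00 μM / 250 = 0.02400 μM = 24.0 nM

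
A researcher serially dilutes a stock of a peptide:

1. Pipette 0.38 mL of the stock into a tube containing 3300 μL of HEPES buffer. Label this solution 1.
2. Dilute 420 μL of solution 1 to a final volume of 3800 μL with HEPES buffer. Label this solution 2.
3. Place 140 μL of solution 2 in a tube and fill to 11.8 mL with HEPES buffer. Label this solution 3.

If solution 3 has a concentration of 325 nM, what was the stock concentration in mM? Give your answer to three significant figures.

Step 1: 0.38 mL + 3300 μL = 3.68 mL total → factor 3.68/0.38 = 9.6842
Step 2: 420 μL brought to 3800 μL → factor 3800/420 = 9.0476
Step 3: 140 μL brought to 11.8 mL → factor 11800/140 = 84.286
Overall dilution factor = 9.6842 × 9.0476 × 84.286 = 7385
Stock = 325 nM × 7385 = 2.400 × 10^6 nM = 2.40 mM

2.40 mM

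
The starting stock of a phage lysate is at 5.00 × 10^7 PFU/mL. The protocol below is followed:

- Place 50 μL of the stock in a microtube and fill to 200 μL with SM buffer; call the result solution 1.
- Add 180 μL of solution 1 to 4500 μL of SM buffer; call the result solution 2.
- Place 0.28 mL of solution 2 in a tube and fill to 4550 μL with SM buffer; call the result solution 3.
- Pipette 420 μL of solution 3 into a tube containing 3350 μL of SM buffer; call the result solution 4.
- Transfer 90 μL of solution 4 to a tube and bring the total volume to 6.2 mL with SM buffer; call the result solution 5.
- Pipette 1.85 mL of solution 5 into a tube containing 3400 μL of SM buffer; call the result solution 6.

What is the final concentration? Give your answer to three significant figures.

16.9 PFU/mL

Step 1: 50 μL brought to 200 μL → factor 200/50 = 4
Step 2: 180 μL + 4500 μL = 4680 μL total → factor 4680/180 = 26
Step 3: 0.28 mL brought to 4550 μL → factor 4.55/0.28 = 16.25
Step 4: 420 μL + 3350 μL = 3770 μL total → factor 3770/420 = 8.9762
Step 5: 90 μL brought to 6.2 mL → factor 6200/90 = 68.889
Step 6: 1.85 mL + 3400 μL = 5.25 mL total → factor 5.25/1.85 = 2.8378
Overall dilution factor = 4 × 26 × 16.25 × 8.9762 × 68.889 × 2.8378 = 2.9656 × 10^6
Final = 5.00 × 10^7 PFU/mL / 2.9656 × 10^6 = 16.9 PFU/mL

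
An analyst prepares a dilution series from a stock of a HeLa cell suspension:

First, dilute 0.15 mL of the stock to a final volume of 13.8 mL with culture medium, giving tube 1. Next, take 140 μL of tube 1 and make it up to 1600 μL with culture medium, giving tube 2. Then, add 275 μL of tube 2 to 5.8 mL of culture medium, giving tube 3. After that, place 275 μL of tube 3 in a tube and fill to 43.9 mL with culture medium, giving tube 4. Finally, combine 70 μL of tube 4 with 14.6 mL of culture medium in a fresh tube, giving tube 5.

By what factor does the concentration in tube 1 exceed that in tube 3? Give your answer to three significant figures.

Step 1: 0.15 mL brought to 13.8 mL → factor 13.8/0.15 = 92
Step 2: 140 μL brought to 1600 μL → factor 1600/140 = 11.429
Step 3: 275 μL + 5.8 mL = 6075 μL total → factor 6075/275 = 22.091
Dilution factor to tube 1 = 92; to tube 3 = 23227
[tube 1]/[tube 3] = (factor to tube 3)/(factor to tube 1) = 23227/92 = 252

252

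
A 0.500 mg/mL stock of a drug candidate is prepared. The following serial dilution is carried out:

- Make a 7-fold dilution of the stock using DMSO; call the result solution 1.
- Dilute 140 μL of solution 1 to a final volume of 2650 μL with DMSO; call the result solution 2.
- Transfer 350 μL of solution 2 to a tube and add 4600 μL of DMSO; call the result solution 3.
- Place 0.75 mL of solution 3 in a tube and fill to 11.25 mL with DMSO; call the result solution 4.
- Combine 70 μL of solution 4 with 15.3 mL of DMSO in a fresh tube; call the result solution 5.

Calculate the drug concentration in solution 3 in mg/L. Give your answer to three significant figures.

0.267 mg/L

Step 1: 7-fold → factor 7
Step 2: 140 μL brought to 2650 μL → factor 2650/140 = 18.929
Step 3: 350 μL + 4600 μL = 4950 μL total → factor 4950/350 = 14.143
Dilution factor through solution 3 = 7 × 18.929 × 14.143 = 1873.9
[solution 3] = 0.500 mg/mL / 1873.9 = 0.0002668 mg/mL = 0.267 mg/L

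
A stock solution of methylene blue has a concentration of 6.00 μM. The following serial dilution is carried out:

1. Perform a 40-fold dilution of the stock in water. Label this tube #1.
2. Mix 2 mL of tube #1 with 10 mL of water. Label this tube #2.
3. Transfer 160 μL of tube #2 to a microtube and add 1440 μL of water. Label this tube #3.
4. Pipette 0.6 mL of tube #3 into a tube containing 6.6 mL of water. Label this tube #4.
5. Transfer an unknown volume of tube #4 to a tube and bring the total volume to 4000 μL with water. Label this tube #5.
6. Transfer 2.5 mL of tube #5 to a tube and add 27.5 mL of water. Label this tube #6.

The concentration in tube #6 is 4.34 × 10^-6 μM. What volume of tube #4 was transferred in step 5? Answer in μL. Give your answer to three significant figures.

1.00 × 10^3 μL

Step 1: 40-fold → factor 40
Step 2: 2 mL + 10 mL = 12 mL total → factor 12/2 = 6
Step 3: 160 μL + 1440 μL = 1600 μL total → factor 1600/160 = 10
Step 4: 0.6 mL + 6.6 mL = 7.2 mL total → factor 7.2/0.6 = 12
Step 5: v brought to 4000 μL → factor = 4000 μL/v
Step 6: 2.5 mL + 27.5 mL = 30 mL total → factor 30/2.5 = 12
Product of known-step factors = 3.456 × 10^5
Overall factor = 6.00 μM / (4.34 × 10^-6 μM) = 1.3825 × 10^6
Step-5 factor = 1.3825 × 10^6 / 3.456 × 10^5 = 4.0003
v = 4000 μL / 4.0003 = 1.00 × 10^3 μL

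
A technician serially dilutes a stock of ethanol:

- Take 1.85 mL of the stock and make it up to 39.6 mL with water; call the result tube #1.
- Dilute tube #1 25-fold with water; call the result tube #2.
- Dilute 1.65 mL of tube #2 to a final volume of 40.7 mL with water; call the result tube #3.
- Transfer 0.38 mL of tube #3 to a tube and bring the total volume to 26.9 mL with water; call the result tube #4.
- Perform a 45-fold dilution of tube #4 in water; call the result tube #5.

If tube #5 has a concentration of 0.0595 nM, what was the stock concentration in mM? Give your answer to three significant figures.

2.50 mM

Step 1: 1.85 mL brought to 39.6 mL → factor 39.6/1.85 = 21.405
Step 2: 25-fold → factor 25
Step 3: 1.65 mL brought to 40.7 mL → factor 40.7/1.65 = 24.667
Step 4: 0.38 mL brought to 26.9 mL → factor 26.9/0.38 = 70.789
Step 5: 45-fold → factor 45
Overall dilution factor = 21.405 × 25 × 24.667 × 70.789 × 45 = 4.2049 × 10^7
Stock = 0.0595 nM × 4.2049 × 10^7 = 2.502 × 10^6 nM = 2.50 mM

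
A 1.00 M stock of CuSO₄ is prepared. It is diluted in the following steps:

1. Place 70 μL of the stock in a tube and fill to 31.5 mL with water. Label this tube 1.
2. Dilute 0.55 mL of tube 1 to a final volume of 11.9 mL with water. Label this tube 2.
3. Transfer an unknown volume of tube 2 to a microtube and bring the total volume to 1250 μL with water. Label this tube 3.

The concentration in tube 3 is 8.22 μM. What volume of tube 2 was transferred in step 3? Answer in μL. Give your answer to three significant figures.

100 μL

Step 1: 70 μL brought to 31.5 mL → factor 31500/70 = 450
Step 2: 0.55 mL brought to 11.9 mL → factor 11.9/0.55 = 21.636
Step 3: v brought to 1250 μL → factor = 1250 μL/v
Product of known-step factors = 9736.4
Overall factor = 1.00 M / (8.22 μM) = 1.2165 × 10^5
Step-3 factor = 1.2165 × 10^5 / 9736.4 = 12.495
v = 1250 μL / 12.495 = 100 μL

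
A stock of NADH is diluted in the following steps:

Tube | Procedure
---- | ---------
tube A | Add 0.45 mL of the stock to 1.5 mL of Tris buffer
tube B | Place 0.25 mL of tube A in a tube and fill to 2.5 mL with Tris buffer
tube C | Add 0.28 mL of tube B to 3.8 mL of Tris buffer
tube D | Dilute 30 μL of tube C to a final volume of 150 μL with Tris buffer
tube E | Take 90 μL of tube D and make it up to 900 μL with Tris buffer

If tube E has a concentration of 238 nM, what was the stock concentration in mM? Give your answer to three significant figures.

7.51 mM

Step 1: 0.45 mL + 1.5 mL = 1.95 mL total → factor 1.95/0.45 = 4.3333
Step 2: 0.25 mL brought to 2.5 mL → factor 2.5/0.25 = 10
Step 3: 0.28 mL + 3.8 mL = 4.08 mL total → factor 4.08/0.28 = 14.571
Step 4: 30 μL brought to 150 μL → factor 150/30 = 5
Step 5: 90 μL brought to 900 μL → factor 900/90 = 10
Overall dilution factor = 4.3333 × 10 × 14.571 × 5 × 10 = 31571
Stock = 238 nM × 31571 = 7.514 × 10^6 nM = 7.51 mM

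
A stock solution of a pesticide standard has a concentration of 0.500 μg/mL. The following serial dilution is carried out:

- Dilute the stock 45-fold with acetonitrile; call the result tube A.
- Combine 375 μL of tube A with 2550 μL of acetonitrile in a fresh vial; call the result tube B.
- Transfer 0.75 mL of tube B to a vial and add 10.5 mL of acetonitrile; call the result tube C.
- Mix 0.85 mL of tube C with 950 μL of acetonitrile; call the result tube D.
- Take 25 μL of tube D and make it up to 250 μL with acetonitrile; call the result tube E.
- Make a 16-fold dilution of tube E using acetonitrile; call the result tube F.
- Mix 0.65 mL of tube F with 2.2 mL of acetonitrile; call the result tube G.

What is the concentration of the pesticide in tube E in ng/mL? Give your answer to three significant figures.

Step 1: 45-fold → factor 45
Step 2: 375 μL + 2550 μL = 2925 μL total → factor 2925/375 = 7.8
Step 3: 0.75 mL + 10.5 mL = 11.25 mL total → factor 11.25/0.75 = 15
Step 4: 0.85 mL + 950 μL = 1.8 mL total → factor 1.8/0.85 = 2.1176
Step 5: 25 μL brought to 250 μL → factor 250/25 = 10
Dilution factor through tube E = 45 × 7.8 × 15 × 2.1176 × 10 = 1.1149 × 10^5
[tube E] = 0.500 μg/mL / 1.1149 × 10^5 = 4.485 × 10^-6 μg/mL = 0.00448 ng/mL

0.00448 ng/mL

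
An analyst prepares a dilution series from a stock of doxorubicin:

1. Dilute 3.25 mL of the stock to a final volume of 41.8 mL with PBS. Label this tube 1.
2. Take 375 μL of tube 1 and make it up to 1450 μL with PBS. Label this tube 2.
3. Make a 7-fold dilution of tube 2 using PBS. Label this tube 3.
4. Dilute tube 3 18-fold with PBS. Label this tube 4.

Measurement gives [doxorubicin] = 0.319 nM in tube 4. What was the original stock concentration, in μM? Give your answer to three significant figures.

Step 1: 3.25 mL brought to 41.8 mL → factor 41.8/3.25 = 12.862
Step 2: 375 μL brought to 1450 μL → factor 1450/375 = 3.8667
Step 3: 7-fold → factor 7
Step 4: 18-fold → factor 18
Overall dilution factor = 12.862 × 3.8667 × 7 × 18 = 6266.1
Stock = 0.319 nM × 6266.1 = 1999 nM = 2.00 μM

2.00 μM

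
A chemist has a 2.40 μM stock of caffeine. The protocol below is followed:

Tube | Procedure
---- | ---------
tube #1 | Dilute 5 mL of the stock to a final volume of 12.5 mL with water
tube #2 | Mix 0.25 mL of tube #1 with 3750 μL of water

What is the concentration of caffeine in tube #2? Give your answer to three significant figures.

Step 1: 5 mL brought to 12.5 mL → factor 12.5/5 = 2.5
Step 2: 0.25 mL + 3750 μL = 4 mL total → factor 4/0.25 = 16
Overall dilution factor = 2.5 × 16 = 40
Final = 2.40 μM / 40 = 0.0600 μM

0.0600 μM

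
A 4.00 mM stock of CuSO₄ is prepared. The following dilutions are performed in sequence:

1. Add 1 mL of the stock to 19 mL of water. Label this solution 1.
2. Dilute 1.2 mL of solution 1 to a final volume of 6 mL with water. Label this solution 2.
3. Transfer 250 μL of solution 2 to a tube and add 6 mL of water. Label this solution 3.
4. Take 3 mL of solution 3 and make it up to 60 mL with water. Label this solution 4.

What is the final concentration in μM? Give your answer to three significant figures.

0.0800 μM

Step 1: 1 mL + 19 mL = 20 mL total → factor 20/1 = 20
Step 2: 1.2 mL brought to 6 mL → factor 6/1.2 = 5
Step 3: 250 μL + 6 mL = 6250 μL total → factor 6250/250 = 25
Step 4: 3 mL brought to 60 mL → factor 60/3 = 20
Overall dilution factor = 20 × 5 × 25 × 20 = 50000
Final = 4.00 mM / 50000 = 8.000 × 10^-5 mM = 0.0800 μM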